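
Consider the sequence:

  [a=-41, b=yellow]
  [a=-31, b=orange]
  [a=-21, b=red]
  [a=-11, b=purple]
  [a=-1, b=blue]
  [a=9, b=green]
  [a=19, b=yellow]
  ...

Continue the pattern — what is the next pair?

[a=29, b=orange]

A — +10 each step: -41, -31, -21, -11, -1, 9, 19 → 29.
B: repeats yellow → orange → red → purple → blue → green, so yellow, orange, red, purple, blue, green, yellow → orange.
Combining the parts gives [a=29, b=orange].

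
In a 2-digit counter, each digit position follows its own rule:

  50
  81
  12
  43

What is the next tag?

First digit: 5, 8, 1, 4 → 7 (+3 each step, mod 10).
Second digit: +1 each step, mod 10, so 0, 1, 2, 3 → 4.
So the next tag is 74.

74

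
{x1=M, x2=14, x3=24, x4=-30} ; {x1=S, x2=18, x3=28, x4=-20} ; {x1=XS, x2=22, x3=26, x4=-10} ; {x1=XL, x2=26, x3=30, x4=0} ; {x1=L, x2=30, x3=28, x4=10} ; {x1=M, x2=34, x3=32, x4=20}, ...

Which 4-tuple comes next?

{x1=S, x2=38, x3=30, x4=30}

X1: repeats M → S → XS → XL → L; M, S, XS, XL, L, M → S.
X2 — +4 each step: 14, 18, 22, 26, 30, 34 → 38.
X3: 24, 28, 26, 30, 28, 32 → 30 (alternating steps +4, −2, +4, −2, …).
X4 goes -30, -20, -10, 0, 10, 20 → 30 (+10 each step).
Putting it together: {x1=S, x2=38, x3=30, x4=30}.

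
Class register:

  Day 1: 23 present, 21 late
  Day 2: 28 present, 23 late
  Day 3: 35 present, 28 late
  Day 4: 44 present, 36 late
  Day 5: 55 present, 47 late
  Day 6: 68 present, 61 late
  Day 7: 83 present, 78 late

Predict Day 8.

100 present, 98 late

Present: differences are 5, 7, 9, … (increasing by 2 each time); 23, 28, 35, 44, 55, 68, 83 → 100.
Late: differences are 2, 5, 8, … (increasing by 3 each time); 21, 23, 28, 36, 47, 61, 78 → 98.
So the next row is 100 present, 98 late.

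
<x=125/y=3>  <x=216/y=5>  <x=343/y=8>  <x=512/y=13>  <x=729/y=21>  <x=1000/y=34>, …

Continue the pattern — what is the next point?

<x=1331/y=55>

X: 125, 216, 343, 512, 729, 1000 → 1331 (perfect cubes: 5³, 6³, 7³, …).
Y: each term is the sum of the two before it; 3, 5, 8, 13, 21, 34 → 55.
Putting it together: <x=1331/y=55>.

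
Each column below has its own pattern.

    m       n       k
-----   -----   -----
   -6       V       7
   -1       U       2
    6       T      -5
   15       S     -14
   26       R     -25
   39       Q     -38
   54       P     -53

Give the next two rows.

71  O  -70; 90  N  -89

Column m: differences are 5, 7, 9, … (increasing by 2 each time), so -6, -1, 6, 15, 26, 39, 54 → 71 → 90.
For the column n, letters move back 1 place in the alphabet: V, U, T, S, R, Q, P → O → N.
Column k: 7, 2, -5, -14, -25, -38, -53 → -70 → -89 (together with the column m always sums to 1).
Putting the parts together: 71  O  -70 and then 90  N  -89.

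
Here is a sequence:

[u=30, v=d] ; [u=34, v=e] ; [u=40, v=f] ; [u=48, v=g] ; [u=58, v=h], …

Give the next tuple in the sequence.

[u=70, v=i]

U goes 30, 34, 40, 48, 58 → 70 (differences are 4, 6, 8, … (increasing by 2 each time)).
V: letters move forward 1 place in the alphabet, so d, e, f, g, h → i.
Combining the parts gives [u=70, v=i].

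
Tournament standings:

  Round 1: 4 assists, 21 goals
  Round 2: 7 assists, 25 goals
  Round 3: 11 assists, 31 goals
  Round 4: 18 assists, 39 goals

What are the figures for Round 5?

29 assists, 49 goals

Assists goes 4, 7, 11, 18 → 29 (each term is the sum of the two before it).
Goals: differences are 4, 6, 8, … (increasing by 2 each time), so 21, 25, 31, 39 → 49.
Putting it together: 29 assists, 49 goals.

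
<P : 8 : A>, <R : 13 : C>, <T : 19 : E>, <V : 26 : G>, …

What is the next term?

<X : 34 : I>

First letter goes P, R, T, V → X (letters move forward 2 places in the alphabet).
Second coordinate: differences are 5, 6, 7, … (increasing by 1 each time), so 8, 13, 19, 26 → 34.
For the second letter, letters move forward 2 places in the alphabet: A, C, E, G → I.
So the next term is <X : 34 : I>.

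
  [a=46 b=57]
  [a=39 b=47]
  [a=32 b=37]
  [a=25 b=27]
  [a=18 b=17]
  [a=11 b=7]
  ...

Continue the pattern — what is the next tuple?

[a=4 b=-3]

A: −7 each step, so 46, 39, 32, 25, 18, 11 → 4.
B: −10 each step; 57, 47, 37, 27, 17, 7 → -3.
Putting it together: [a=4 b=-3].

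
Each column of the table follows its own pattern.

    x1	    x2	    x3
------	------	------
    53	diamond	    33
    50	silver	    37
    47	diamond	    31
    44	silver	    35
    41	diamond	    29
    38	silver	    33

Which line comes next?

Column x1: 53, 50, 47, 44, 41, 38 → 35 (−3 each step).
Column x2: alternates diamond ↔ silver; diamond, silver, diamond, silver, diamond, silver → diamond.
Column x3: alternating steps +4, −6, +4, −6, …, so 33, 37, 31, 35, 29, 33 → 27.
Combining the parts gives 35  diamond  27.

35  diamond  27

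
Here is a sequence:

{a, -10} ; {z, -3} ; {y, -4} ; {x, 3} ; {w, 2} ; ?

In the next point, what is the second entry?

9

Letter: letters move back 1 place in the alphabet, wrapping A→Z; a, z, y, x, w → v.
Second entry: alternating steps +7, −1, +7, −1, …, so -10, -3, -4, 3, 2 → 9.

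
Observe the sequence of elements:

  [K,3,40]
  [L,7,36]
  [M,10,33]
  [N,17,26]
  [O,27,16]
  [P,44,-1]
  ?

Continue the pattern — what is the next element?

Letter — letters move forward 1 place in the alphabet: K, L, M, N, O, P → Q.
Second value: each term is the sum of the two before it, so 3, 7, 10, 17, 27, 44 → 71.
Third value: together with the second value always sums to 43, so 40, 36, 33, 26, 16, -1 → -28.
Putting it together: [Q,71,-28].

[Q,71,-28]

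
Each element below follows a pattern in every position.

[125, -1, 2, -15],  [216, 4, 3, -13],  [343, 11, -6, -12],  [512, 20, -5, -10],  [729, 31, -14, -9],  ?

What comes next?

First part: 125, 216, 343, 512, 729 → 1000 (perfect cubes: 5³, 6³, 7³, …).
Second part goes -1, 4, 11, 20, 31 → 44 (differences are 5, 7, 9, … (increasing by 2 each time)).
Third part: alternating steps +1, −9, +1, −9, …, so 2, 3, -6, -5, -14 → -13.
Fourth part — alternating steps +2, +1, +2, +1, …: -15, -13, -12, -10, -9 → -7.
So the next element is [1000, 44, -13, -7].

[1000, 44, -13, -7]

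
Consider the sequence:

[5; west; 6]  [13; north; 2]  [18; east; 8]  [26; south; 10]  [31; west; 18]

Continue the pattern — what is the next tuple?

First entry: alternating steps +8, +5, +8, +5, …; 5, 13, 18, 26, 31 → 39.
Direction — repeats west → north → east → south: west, north, east, south, west → north.
For the third entry, each term is the sum of the two before it: 6, 2, 8, 10, 18 → 28.
Putting it together: [39; north; 28].

[39; north; 28]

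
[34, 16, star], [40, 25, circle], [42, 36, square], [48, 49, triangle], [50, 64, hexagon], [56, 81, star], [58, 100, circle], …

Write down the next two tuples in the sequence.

First part — alternating steps +6, +2, +6, +2, …: 34, 40, 42, 48, 50, 56, 58 → 64 → 66.
Second part: 16, 25, 36, 49, 64, 81, 100 → 121 → 144 (perfect squares: 4², 5², 6², …).
Shape goes star, circle, square, triangle, hexagon, star, circle → square → triangle (repeats star → circle → square → triangle → hexagon).
So the next two tuples are [64, 121, square] and [66, 144, triangle].

[64, 121, square], [66, 144, triangle]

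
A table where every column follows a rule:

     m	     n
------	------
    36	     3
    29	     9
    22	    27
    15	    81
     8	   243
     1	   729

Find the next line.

-6  2187

Column m: −7 each step, so 36, 29, 22, 15, 8, 1 → -6.
Column n goes 3, 9, 27, 81, 243, 729 → 2187 (×3 each step).
So the next line is -6  2187.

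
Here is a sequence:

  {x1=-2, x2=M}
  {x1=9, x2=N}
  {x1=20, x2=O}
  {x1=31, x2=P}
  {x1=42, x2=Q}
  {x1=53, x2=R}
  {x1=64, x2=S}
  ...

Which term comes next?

For the x1, +11 each step: -2, 9, 20, 31, 42, 53, 64 → 75.
X2 goes M, N, O, P, Q, R, S → T (letters move forward 1 place in the alphabet).
Putting it together: {x1=75, x2=T}.

{x1=75, x2=T}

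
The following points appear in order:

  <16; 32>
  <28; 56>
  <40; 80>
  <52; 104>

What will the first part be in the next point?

First part: +12 each step, so 16, 28, 40, 52 → 64.

64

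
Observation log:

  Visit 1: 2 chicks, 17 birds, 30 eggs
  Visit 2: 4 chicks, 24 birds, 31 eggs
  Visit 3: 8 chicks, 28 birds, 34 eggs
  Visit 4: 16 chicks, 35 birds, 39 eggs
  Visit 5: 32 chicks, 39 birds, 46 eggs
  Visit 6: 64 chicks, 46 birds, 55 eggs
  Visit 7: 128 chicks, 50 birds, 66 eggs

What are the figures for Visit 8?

Chicks goes 2, 4, 8, 16, 32, 64, 128 → 256 (×2 each step).
Birds: 17, 24, 28, 35, 39, 46, 50 → 57 (alternating steps +7, +4, +7, +4, …).
Eggs: 30, 31, 34, 39, 46, 55, 66 → 79 (differences are 1, 3, 5, … (increasing by 2 each time)).
So the next row is 256 chicks, 57 birds, 79 eggs.

256 chicks, 57 birds, 79 eggs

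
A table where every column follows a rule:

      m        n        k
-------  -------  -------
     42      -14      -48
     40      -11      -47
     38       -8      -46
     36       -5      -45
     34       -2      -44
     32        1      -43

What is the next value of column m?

Column m goes 42, 40, 38, 36, 34, 32 → 30 (−2 each step).

30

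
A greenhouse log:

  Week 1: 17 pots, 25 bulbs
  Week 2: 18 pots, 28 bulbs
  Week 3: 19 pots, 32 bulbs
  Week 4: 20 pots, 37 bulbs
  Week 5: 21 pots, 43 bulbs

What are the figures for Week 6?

22 pots, 50 bulbs

Pots: +1 each step, so 17, 18, 19, 20, 21 → 22.
Bulbs: 25, 28, 32, 37, 43 → 50 (differences are 3, 4, 5, … (increasing by 1 each time)).
Combining the parts gives 22 pots, 50 bulbs.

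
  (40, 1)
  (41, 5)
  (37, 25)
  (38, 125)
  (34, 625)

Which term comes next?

(35, 3125)

First entry goes 40, 41, 37, 38, 34 → 35 (alternating steps +1, −4, +1, −4, …).
Second entry goes 1, 5, 25, 125, 625 → 3125 (×5 each step).
Combining the parts gives (35, 3125).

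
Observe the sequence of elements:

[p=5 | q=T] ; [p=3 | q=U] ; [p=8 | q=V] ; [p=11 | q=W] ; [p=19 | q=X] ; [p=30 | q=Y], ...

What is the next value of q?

Z

Q goes T, U, V, W, X, Y → Z (letters move forward 1 place in the alphabet).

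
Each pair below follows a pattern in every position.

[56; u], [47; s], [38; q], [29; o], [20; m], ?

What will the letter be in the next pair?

Letter: letters move back 2 places in the alphabet, so u, s, q, o, m → k.

k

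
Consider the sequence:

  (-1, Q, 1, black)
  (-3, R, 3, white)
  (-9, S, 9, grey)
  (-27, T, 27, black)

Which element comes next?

(-81, U, 81, white)

First slot: -1, -3, -9, -27 → -81 (×3 each step).
Letter goes Q, R, S, T → U (letters move forward 1 place in the alphabet).
For the third slot, ×3 each step: 1, 3, 9, 27 → 81.
For the shade, repeats black → white → grey: black, white, grey, black → white.
Putting it together: (-81, U, 81, white).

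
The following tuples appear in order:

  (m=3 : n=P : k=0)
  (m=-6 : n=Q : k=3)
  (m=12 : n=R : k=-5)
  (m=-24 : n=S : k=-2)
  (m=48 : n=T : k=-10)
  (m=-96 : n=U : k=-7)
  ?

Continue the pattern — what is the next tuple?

(m=192 : n=V : k=-15)

M — ×(-2) each step: 3, -6, 12, -24, 48, -96 → 192.
N: P, Q, R, S, T, U → V (letters move forward 1 place in the alphabet).
K: alternating steps +3, −8, +3, −8, …, so 0, 3, -5, -2, -10, -7 → -15.
Putting it together: (m=192 : n=V : k=-15).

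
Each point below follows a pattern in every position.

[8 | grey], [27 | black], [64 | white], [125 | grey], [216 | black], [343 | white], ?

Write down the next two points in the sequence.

[512 | grey], [729 | black]

First slot: perfect cubes: 2³, 3³, 4³, …; 8, 27, 64, 125, 216, 343 → 512 → 729.
Shade: grey, black, white, grey, black, white → grey → black (repeats grey → black → white).
Putting the parts together: [512 | grey] and then [729 | black].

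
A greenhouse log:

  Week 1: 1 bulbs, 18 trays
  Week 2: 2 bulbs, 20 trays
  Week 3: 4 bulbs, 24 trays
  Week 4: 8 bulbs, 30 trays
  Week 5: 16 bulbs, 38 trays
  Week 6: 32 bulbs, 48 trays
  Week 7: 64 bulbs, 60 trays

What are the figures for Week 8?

Bulbs: 1, 2, 4, 8, 16, 32, 64 → 128 (×2 each step).
For the trays, differences are 2, 4, 6, … (increasing by 2 each time): 18, 20, 24, 30, 38, 48, 60 → 74.
So the next record is 128 bulbs, 74 trays.

128 bulbs, 74 trays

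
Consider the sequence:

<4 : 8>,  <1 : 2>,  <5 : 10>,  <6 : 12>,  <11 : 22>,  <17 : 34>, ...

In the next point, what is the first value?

First value goes 4, 1, 5, 6, 11, 17 → 28 (each term is the sum of the two before it).
Second value: always 2 × the first value; 8, 2, 10, 12, 22, 34 → 56.

28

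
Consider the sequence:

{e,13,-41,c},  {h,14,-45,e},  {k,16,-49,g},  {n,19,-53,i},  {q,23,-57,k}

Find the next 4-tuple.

First letter goes e, h, k, n, q → t (letters move forward 3 places in the alphabet).
Second entry: differences are 1, 2, 3, … (increasing by 1 each time); 13, 14, 16, 19, 23 → 28.
Third entry: −4 each step; -41, -45, -49, -53, -57 → -61.
For the second letter, letters move forward 2 places in the alphabet: c, e, g, i, k → m.
Combining the parts gives {t,28,-61,m}.

{t,28,-61,m}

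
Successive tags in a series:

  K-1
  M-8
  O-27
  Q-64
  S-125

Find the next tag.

U-216

Letter: letters move forward 2 places in the alphabet, so K, M, O, Q, S → U.
Second component: 1, 8, 27, 64, 125 → 216 (perfect cubes: 1³, 2³, 3³, …).
So the next tag is U-216.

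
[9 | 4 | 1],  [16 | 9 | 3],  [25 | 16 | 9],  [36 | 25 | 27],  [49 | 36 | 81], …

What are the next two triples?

[64 | 49 | 243], [81 | 64 | 729]

For the first component, perfect squares: 3², 4², 5², …: 9, 16, 25, 36, 49 → 64 → 81.
Second component: perfect squares: 2², 3², 4², …; 4, 9, 16, 25, 36 → 49 → 64.
Third component — ×3 each step: 1, 3, 9, 27, 81 → 243 → 729.
So the next two triples are [64 | 49 | 243] and [81 | 64 | 729].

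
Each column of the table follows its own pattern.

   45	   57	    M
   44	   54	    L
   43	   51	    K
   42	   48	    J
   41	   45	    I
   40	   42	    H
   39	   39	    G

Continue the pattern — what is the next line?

For the first component, −1 each step: 45, 44, 43, 42, 41, 40, 39 → 38.
Second component goes 57, 54, 51, 48, 45, 42, 39 → 36 (−3 each step).
Letter: letters move back 1 place in the alphabet, so M, L, K, J, I, H, G → F.
Putting it together: 38  36  F.

38  36  F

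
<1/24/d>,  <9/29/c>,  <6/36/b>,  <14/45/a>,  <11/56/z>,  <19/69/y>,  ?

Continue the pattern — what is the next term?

First entry: 1, 9, 6, 14, 11, 19 → 16 (alternating steps +8, −3, +8, −3, …).
Second entry: differences are 5, 7, 9, … (increasing by 2 each time); 24, 29, 36, 45, 56, 69 → 84.
Letter goes d, c, b, a, z, y → x (letters move back 1 place in the alphabet, wrapping A→Z).
Combining the parts gives <16/84/x>.

<16/84/x>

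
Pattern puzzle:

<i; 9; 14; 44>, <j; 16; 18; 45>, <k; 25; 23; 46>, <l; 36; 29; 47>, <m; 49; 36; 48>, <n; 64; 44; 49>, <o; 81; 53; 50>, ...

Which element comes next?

Letter — letters move forward 1 place in the alphabet: i, j, k, l, m, n, o → p.
Second part: 9, 16, 25, 36, 49, 64, 81 → 100 (perfect squares: 3², 4², 5², …).
For the third part, differences are 4, 5, 6, … (increasing by 1 each time): 14, 18, 23, 29, 36, 44, 53 → 63.
Fourth part goes 44, 45, 46, 47, 48, 49, 50 → 51 (+1 each step).
So the next element is <p; 100; 63; 51>.

<p; 100; 63; 51>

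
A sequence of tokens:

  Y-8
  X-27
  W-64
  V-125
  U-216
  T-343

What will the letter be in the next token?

S

Letter: letters move back 1 place in the alphabet, so Y, X, W, V, U, T → S.
Second component goes 8, 27, 64, 125, 216, 343 → 512 (perfect cubes: 2³, 3³, 4³, …).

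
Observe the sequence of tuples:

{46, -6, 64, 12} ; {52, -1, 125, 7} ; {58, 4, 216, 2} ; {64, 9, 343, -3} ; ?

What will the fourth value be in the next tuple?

-8

Second value: +5 each step, so -6, -1, 4, 9 → 14.
Fourth value: 12, 7, 2, -3 → -8 (together with the second value always sums to 6).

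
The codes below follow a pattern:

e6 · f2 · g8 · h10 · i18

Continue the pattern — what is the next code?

Letter — letters move forward 1 place in the alphabet: e, f, g, h, i → j.
Second component: 6, 2, 8, 10, 18 → 28 (each term is the sum of the two before it).
Combining the parts gives j28.

j28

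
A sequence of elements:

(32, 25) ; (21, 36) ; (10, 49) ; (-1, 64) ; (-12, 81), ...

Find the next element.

First part: 32, 21, 10, -1, -12 → -23 (−11 each step).
Second part: perfect squares: 5², 6², 7², …, so 25, 36, 49, 64, 81 → 100.
Putting it together: (-23, 100).

(-23, 100)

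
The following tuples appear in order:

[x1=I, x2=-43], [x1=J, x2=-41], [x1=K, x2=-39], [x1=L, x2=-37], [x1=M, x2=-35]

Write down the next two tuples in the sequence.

X1: letters move forward 1 place in the alphabet; I, J, K, L, M → N → O.
X2: -43, -41, -39, -37, -35 → -33 → -31 (+2 each step).
So the next two tuples are [x1=N, x2=-33] and [x1=O, x2=-31].

[x1=N, x2=-33], [x1=O, x2=-31]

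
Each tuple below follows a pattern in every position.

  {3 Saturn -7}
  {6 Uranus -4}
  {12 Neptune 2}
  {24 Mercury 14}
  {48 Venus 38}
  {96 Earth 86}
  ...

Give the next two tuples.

First coordinate: 3, 6, 12, 24, 48, 96 → 192 → 384 (×2 each step).
Planet: runs through the planets Mercury→Neptune; Saturn, Uranus, Neptune, Mercury, Venus, Earth → Mars → Jupiter.
Third coordinate: always 10 less than the first coordinate; -7, -4, 2, 14, 38, 86 → 182 → 374.
So the next two tuples are {192 Mars 182} and {384 Jupiter 374}.

{192 Mars 182}, {384 Jupiter 374}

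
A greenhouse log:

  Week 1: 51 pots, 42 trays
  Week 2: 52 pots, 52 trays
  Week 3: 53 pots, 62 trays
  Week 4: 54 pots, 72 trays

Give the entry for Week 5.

55 pots, 82 trays

Pots: +1 each step, so 51, 52, 53, 54 → 55.
Trays — +10 each step: 42, 52, 62, 72 → 82.
So the next line is 55 pots, 82 trays.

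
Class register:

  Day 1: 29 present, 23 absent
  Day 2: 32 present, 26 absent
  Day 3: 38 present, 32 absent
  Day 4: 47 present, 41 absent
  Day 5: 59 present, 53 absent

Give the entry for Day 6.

Present: differences are 3, 6, 9, … (increasing by 3 each time); 29, 32, 38, 47, 59 → 74.
Absent: always 6 less than the present; 23, 26, 32, 41, 53 → 68.
So the next record is 74 present, 68 absent.

74 present, 68 absent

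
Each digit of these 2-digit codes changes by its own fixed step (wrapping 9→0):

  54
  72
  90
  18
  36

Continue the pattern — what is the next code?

First digit goes 5, 7, 9, 1, 3 → 5 (+2 each step, mod 10).
Second digit — −2 each step, mod 10: 4, 2, 0, 8, 6 → 4.
Combining the parts gives 54.

54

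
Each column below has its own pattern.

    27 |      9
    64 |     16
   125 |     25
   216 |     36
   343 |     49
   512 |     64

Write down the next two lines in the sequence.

729  81; 1000  100

First component: 27, 64, 125, 216, 343, 512 → 729 → 1000 (perfect cubes: 3³, 4³, 5³, …).
Second component: 9, 16, 25, 36, 49, 64 → 81 → 100 (perfect squares: 3², 4², 5², …).
So the next two lines are 729  81 and 1000  100.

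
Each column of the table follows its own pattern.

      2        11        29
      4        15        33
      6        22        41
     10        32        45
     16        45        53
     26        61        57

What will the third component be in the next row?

65

Third component: alternating steps +4, +8, +4, +8, …, so 29, 33, 41, 45, 53, 57 → 65.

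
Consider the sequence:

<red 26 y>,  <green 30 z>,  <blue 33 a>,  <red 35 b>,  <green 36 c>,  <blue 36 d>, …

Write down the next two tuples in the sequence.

Colour: repeats red → green → blue; red, green, blue, red, green, blue → red → green.
Second coordinate: differences are 4, 3, 2, … (decreasing by 1 each time); 26, 30, 33, 35, 36, 36 → 35 → 33.
Letter goes y, z, a, b, c, d → e → f (letters move forward 1 place in the alphabet, wrapping Z→A).
Putting the parts together: <red 35 e> and then <green 33 f>.

<red 35 e>, <green 33 f>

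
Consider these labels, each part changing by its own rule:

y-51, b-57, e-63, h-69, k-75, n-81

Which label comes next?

q-87

Letter — letters move forward 3 places in the alphabet, wrapping Z→A: y, b, e, h, k, n → q.
Second component: +6 each step, so 51, 57, 63, 69, 75, 81 → 87.
So the next label is q-87.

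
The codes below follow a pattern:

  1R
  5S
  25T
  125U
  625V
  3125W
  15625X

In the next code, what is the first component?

78125

First component: 1, 5, 25, 125, 625, 3125, 15625 → 78125 (×5 each step).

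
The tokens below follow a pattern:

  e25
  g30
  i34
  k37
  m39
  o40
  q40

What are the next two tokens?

s39 then u37

Letter: e, g, i, k, m, o, q → s → u (letters move forward 2 places in the alphabet).
Second component: 25, 30, 34, 37, 39, 40, 40 → 39 → 37 (differences are 5, 4, 3, … (decreasing by 1 each time)).
Putting the parts together: s39 and then u37.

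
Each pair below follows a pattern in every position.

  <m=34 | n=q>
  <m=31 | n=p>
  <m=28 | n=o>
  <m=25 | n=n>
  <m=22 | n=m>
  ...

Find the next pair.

<m=19 | n=l>

M goes 34, 31, 28, 25, 22 → 19 (−3 each step).
For the n, letters move back 1 place in the alphabet: q, p, o, n, m → l.
Combining the parts gives <m=19 | n=l>.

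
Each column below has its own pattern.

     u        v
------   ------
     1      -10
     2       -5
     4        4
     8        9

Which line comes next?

16  18

Column u: ×2 each step, so 1, 2, 4, 8 → 16.
Column v: alternating steps +5, +9, +5, +9, …, so -10, -5, 4, 9 → 18.
Combining the parts gives 16  18.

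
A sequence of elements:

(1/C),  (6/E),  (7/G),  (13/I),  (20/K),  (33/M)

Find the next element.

First entry: each term is the sum of the two before it; 1, 6, 7, 13, 20, 33 → 53.
Letter: letters move forward 2 places in the alphabet; C, E, G, I, K, M → O.
Combining the parts gives (53/O).

(53/O)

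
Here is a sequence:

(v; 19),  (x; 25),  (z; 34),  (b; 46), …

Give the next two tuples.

(d; 61), (f; 79)

Letter: letters move forward 2 places in the alphabet, wrapping Z→A; v, x, z, b → d → f.
Second component: differences are 6, 9, 12, … (increasing by 3 each time); 19, 25, 34, 46 → 61 → 79.
Putting the parts together: (d; 61) and then (f; 79).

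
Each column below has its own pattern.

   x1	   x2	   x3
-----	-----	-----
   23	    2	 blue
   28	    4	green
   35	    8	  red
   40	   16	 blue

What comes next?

Column x1: alternating steps +5, +7, +5, +7, …; 23, 28, 35, 40 → 47.
Column x2 goes 2, 4, 8, 16 → 32 (×2 each step).
For the column x3, repeats blue → green → red: blue, green, red, blue → green.
Combining the parts gives 47  32  green.

47  32  green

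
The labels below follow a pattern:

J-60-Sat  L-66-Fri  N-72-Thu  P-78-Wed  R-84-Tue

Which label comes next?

Letter: letters move forward 2 places in the alphabet, so J, L, N, P, R → T.
Second component: +6 each step, so 60, 66, 72, 78, 84 → 90.
Day: runs backward through the weekdays Mon→Sun, so Sat, Fri, Thu, Wed, Tue → Mon.
Combining the parts gives T-90-Mon.

T-90-Mon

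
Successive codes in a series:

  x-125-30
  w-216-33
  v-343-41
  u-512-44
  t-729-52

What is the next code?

Letter: letters move back 1 place in the alphabet; x, w, v, u, t → s.
Second component — perfect cubes: 5³, 6³, 7³, …: 125, 216, 343, 512, 729 → 1000.
Third component: alternating steps +3, +8, +3, +8, …; 30, 33, 41, 44, 52 → 55.
Putting it together: s-1000-55.

s-1000-55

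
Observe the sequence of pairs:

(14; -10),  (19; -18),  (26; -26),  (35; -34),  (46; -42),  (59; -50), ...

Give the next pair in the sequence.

(74; -58)

For the first entry, differences are 5, 7, 9, … (increasing by 2 each time): 14, 19, 26, 35, 46, 59 → 74.
Second entry: -10, -18, -26, -34, -42, -50 → -58 (−8 each step).
Putting it together: (74; -58).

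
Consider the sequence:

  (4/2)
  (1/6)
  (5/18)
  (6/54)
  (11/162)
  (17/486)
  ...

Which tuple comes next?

(28/1458)

First value — each term is the sum of the two before it: 4, 1, 5, 6, 11, 17 → 28.
Second value: ×3 each step, so 2, 6, 18, 54, 162, 486 → 1458.
Combining the parts gives (28/1458).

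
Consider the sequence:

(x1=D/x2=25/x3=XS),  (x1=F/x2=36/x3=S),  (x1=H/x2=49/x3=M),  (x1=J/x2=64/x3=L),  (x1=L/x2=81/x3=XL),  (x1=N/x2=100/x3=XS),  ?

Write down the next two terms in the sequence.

(x1=P/x2=121/x3=S), (x1=R/x2=144/x3=M)

X1 goes D, F, H, J, L, N → P → R (letters move forward 2 places in the alphabet).
X2 — perfect squares: 5², 6², 7², …: 25, 36, 49, 64, 81, 100 → 121 → 144.
X3: repeats XS → S → M → L → XL; XS, S, M, L, XL, XS → S → M.
So the next two terms are (x1=P/x2=121/x3=S) and (x1=R/x2=144/x3=M).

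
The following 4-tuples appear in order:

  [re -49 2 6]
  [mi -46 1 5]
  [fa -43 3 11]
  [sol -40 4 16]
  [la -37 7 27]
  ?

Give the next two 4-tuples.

For the note, runs through the solfège scale do→ti: re, mi, fa, sol, la → ti → do.
Second component: +3 each step; -49, -46, -43, -40, -37 → -34 → -31.
For the third component, each term is the sum of the two before it: 2, 1, 3, 4, 7 → 11 → 18.
Fourth component: 6, 5, 11, 16, 27 → 43 → 70 (each term is the sum of the two before it).
Putting the parts together: [ti -34 11 43] and then [do -31 18 70].

[ti -34 11 43], [do -31 18 70]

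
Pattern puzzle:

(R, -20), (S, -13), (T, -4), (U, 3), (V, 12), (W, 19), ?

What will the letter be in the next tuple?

X

Letter — letters move forward 1 place in the alphabet: R, S, T, U, V, W → X.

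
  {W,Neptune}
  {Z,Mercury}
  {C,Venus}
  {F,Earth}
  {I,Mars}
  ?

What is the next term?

Letter — letters move forward 3 places in the alphabet, wrapping Z→A: W, Z, C, F, I → L.
Planet: runs through the planets Mercury→Neptune; Neptune, Mercury, Venus, Earth, Mars → Jupiter.
So the next term is {L,Jupiter}.

{L,Jupiter}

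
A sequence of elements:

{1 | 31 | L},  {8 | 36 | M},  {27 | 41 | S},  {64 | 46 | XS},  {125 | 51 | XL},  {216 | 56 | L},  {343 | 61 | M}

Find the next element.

{512 | 66 | S}

First component: 1, 8, 27, 64, 125, 216, 343 → 512 (perfect cubes: 1³, 2³, 3³, …).
For the second component, +5 each step: 31, 36, 41, 46, 51, 56, 61 → 66.
Size: L, M, S, XS, XL, L, M → S (repeats L → M → S → XS → XL).
Putting it together: {512 | 66 | S}.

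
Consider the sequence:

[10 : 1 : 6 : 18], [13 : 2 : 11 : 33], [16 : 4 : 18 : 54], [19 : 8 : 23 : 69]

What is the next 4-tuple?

First value goes 10, 13, 16, 19 → 22 (+3 each step).
Second value goes 1, 2, 4, 8 → 16 (×2 each step).
Third value: alternating steps +5, +7, +5, +7, …; 6, 11, 18, 23 → 30.
For the fourth value, always 3 × the third value: 18, 33, 54, 69 → 90.
Combining the parts gives [22 : 16 : 30 : 90].

[22 : 16 : 30 : 90]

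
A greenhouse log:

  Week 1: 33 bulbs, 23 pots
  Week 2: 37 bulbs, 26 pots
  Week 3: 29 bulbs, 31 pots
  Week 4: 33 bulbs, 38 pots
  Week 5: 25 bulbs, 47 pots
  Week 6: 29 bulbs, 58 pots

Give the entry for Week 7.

21 bulbs, 71 pots

Bulbs: alternating steps +4, −8, +4, −8, …, so 33, 37, 29, 33, 25, 29 → 21.
Pots goes 23, 26, 31, 38, 47, 58 → 71 (differences are 3, 5, 7, … (increasing by 2 each time)).
So the next record is 21 bulbs, 71 pots.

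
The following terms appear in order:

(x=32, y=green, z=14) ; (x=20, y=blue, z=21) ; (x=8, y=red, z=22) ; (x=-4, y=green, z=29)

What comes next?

For the x, −12 each step: 32, 20, 8, -4 → -16.
Y: repeats green → blue → red, so green, blue, red, green → blue.
Z: alternating steps +7, +1, +7, +1, …, so 14, 21, 22, 29 → 30.
So the next term is (x=-16, y=blue, z=30).

(x=-16, y=blue, z=30)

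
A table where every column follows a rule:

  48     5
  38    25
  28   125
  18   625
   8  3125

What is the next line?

First component: 48, 38, 28, 18, 8 → -2 (−10 each step).
Second component — ×5 each step: 5, 25, 125, 625, 3125 → 15625.
So the next line is -2  15625.

-2  15625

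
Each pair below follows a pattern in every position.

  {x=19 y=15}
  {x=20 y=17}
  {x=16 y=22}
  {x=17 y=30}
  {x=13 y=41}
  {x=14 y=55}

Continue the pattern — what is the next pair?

X — alternating steps +1, −4, +1, −4, …: 19, 20, 16, 17, 13, 14 → 10.
Y — differences are 2, 5, 8, … (increasing by 3 each time): 15, 17, 22, 30, 41, 55 → 72.
So the next pair is {x=10 y=72}.

{x=10 y=72}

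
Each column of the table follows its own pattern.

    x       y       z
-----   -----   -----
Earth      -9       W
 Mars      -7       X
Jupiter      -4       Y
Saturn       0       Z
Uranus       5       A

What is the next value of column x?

Neptune

Column x: runs through the planets Mercury→Neptune; Earth, Mars, Jupiter, Saturn, Uranus → Neptune.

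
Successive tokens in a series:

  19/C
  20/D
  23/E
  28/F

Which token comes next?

First component goes 19, 20, 23, 28 → 35 (differences are 1, 3, 5, … (increasing by 2 each time)).
Letter: letters move forward 1 place in the alphabet, so C, D, E, F → G.
So the next token is 35/G.

35/G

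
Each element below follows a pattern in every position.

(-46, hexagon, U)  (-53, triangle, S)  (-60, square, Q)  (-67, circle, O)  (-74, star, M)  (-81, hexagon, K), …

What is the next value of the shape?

triangle

First value: -46, -53, -60, -67, -74, -81 → -88 (−7 each step).
Shape: repeats hexagon → triangle → square → circle → star; hexagon, triangle, square, circle, star, hexagon → triangle.
For the letter, letters move back 2 places in the alphabet: U, S, Q, O, M, K → I.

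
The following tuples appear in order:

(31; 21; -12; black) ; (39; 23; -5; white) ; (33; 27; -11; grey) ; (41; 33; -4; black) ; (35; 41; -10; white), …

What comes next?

(43; 51; -3; grey)

First component: alternating steps +8, −6, +8, −6, …, so 31, 39, 33, 41, 35 → 43.
For the second component, differences are 2, 4, 6, … (increasing by 2 each time): 21, 23, 27, 33, 41 → 51.
Third component — alternating steps +7, −6, +7, −6, …: -12, -5, -11, -4, -10 → -3.
Shade — repeats black → white → grey: black, white, grey, black, white → grey.
So the next tuple is (43; 51; -3; grey).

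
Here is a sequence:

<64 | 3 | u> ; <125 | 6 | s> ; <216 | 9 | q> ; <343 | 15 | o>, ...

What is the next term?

First part: perfect cubes: 4³, 5³, 6³, …; 64, 125, 216, 343 → 512.
Second part goes 3, 6, 9, 15 → 24 (each term is the sum of the two before it).
Letter: letters move back 2 places in the alphabet, so u, s, q, o → m.
Combining the parts gives <512 | 24 | m>.

<512 | 24 | m>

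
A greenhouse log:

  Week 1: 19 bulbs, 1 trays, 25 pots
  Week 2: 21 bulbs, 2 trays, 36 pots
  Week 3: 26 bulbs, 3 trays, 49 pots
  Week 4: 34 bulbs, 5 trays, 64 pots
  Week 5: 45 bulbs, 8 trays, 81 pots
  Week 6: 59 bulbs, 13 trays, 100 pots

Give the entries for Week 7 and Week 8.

Bulbs: 19, 21, 26, 34, 45, 59 → 76 → 96 (differences are 2, 5, 8, … (increasing by 3 each time)).
For the trays, each term is the sum of the two before it: 1, 2, 3, 5, 8, 13 → 21 → 34.
Pots: perfect squares: 5², 6², 7², …, so 25, 36, 49, 64, 81, 100 → 121 → 144.
So the next two lines are 76 bulbs, 21 trays, 121 pots and 96 bulbs, 34 trays, 144 pots.

76 bulbs, 21 trays, 121 pots; 96 bulbs, 34 trays, 144 pots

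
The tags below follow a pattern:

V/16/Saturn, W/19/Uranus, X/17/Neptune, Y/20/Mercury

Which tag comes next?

Z/18/Venus

Letter: letters move forward 1 place in the alphabet, so V, W, X, Y → Z.
For the second component, alternating steps +3, −2, +3, −2, …: 16, 19, 17, 20 → 18.
Planet: runs through the planets Mercury→Neptune; Saturn, Uranus, Neptune, Mercury → Venus.
So the next tag is Z/18/Venus.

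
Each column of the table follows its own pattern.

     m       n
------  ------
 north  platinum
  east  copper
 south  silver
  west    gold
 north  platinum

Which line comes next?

east  copper

Column m: north, east, south, west, north → east (repeats north → east → south → west).
Column n: platinum, copper, silver, gold, platinum → copper (repeats platinum → copper → silver → gold).
Putting it together: east  copper.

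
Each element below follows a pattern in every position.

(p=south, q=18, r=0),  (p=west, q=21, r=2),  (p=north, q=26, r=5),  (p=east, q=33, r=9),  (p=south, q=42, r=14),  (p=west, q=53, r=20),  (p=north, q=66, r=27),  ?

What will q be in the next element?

81

For the q, differences are 3, 5, 7, … (increasing by 2 each time): 18, 21, 26, 33, 42, 53, 66 → 81.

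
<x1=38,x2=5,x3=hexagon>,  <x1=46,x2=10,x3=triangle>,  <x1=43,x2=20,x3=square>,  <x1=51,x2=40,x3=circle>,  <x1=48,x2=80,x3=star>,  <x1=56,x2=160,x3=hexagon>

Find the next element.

<x1=53,x2=320,x3=triangle>

For the x1, alternating steps +8, −3, +8, −3, …: 38, 46, 43, 51, 48, 56 → 53.
X2: ×2 each step, so 5, 10, 20, 40, 80, 160 → 320.
X3: repeats hexagon → triangle → square → circle → star; hexagon, triangle, square, circle, star, hexagon → triangle.
Combining the parts gives <x1=53,x2=320,x3=triangle>.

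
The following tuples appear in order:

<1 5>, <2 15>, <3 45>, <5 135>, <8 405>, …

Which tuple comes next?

<13 1215>

First part goes 1, 2, 3, 5, 8 → 13 (each term is the sum of the two before it).
Second part — ×3 each step: 5, 15, 45, 135, 405 → 1215.
So the next tuple is <13 1215>.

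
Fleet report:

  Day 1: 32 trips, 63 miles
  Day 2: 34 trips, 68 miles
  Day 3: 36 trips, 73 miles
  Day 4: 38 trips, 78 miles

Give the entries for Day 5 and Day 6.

Trips goes 32, 34, 36, 38 → 40 → 42 (+2 each step).
Miles: +5 each step; 63, 68, 73, 78 → 83 → 88.
So the next two lines are 40 trips, 83 miles and 42 trips, 88 miles.

40 trips, 83 miles; 42 trips, 88 miles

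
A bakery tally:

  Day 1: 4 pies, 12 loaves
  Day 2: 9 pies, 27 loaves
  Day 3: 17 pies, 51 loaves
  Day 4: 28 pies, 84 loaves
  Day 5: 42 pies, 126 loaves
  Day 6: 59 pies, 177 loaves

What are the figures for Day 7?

For the pies, differences are 5, 8, 11, … (increasing by 3 each time): 4, 9, 17, 28, 42, 59 → 79.
Loaves: 12, 27, 51, 84, 126, 177 → 237 (always 3 × the pies).
Combining the parts gives 79 pies, 237 loaves.

79 pies, 237 loaves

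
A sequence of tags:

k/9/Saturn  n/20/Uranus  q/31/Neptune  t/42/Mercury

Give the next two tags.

Letter: letters move forward 3 places in the alphabet, so k, n, q, t → w → z.
Second component: +11 each step; 9, 20, 31, 42 → 53 → 64.
Planet: runs through the planets Mercury→Neptune; Saturn, Uranus, Neptune, Mercury → Venus → Earth.
Putting the parts together: w/53/Venus and then z/64/Earth.

w/53/Venus, z/64/Earth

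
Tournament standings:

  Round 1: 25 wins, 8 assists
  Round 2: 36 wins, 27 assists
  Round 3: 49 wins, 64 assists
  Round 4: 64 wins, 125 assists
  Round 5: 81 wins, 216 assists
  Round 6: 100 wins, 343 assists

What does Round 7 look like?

121 wins, 512 assists

Wins: perfect squares: 5², 6², 7², …; 25, 36, 49, 64, 81, 100 → 121.
Assists — perfect cubes: 2³, 3³, 4³, …: 8, 27, 64, 125, 216, 343 → 512.
So the next line is 121 wins, 512 assists.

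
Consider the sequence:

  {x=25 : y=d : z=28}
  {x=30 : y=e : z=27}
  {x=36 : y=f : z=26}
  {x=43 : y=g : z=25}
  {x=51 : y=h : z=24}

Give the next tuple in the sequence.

{x=60 : y=i : z=23}

X: differences are 5, 6, 7, … (increasing by 1 each time); 25, 30, 36, 43, 51 → 60.
Y: d, e, f, g, h → i (letters move forward 1 place in the alphabet).
Z: 28, 27, 26, 25, 24 → 23 (−1 each step).
Combining the parts gives {x=60 : y=i : z=23}.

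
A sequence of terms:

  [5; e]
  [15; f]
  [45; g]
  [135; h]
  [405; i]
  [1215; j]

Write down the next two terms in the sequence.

First entry goes 5, 15, 45, 135, 405, 1215 → 3645 → 10935 (×3 each step).
Letter: e, f, g, h, i, j → k → l (letters move forward 1 place in the alphabet).
Putting the parts together: [3645; k] and then [10935; l].

[3645; k], [10935; l]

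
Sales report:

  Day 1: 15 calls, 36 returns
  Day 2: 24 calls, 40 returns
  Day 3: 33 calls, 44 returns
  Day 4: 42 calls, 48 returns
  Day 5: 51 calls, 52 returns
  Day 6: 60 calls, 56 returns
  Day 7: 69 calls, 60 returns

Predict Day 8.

78 calls, 64 returns

Calls — +9 each step: 15, 24, 33, 42, 51, 60, 69 → 78.
Returns goes 36, 40, 44, 48, 52, 56, 60 → 64 (+4 each step).
So the next line is 78 calls, 64 returns.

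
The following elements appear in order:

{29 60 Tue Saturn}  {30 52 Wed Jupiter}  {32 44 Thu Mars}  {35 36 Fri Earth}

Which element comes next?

{39 28 Sat Venus}

For the first coordinate, differences are 1, 2, 3, … (increasing by 1 each time): 29, 30, 32, 35 → 39.
Second coordinate: −8 each step, so 60, 52, 44, 36 → 28.
Day — runs through the weekdays Mon→Sun: Tue, Wed, Thu, Fri → Sat.
Planet: Saturn, Jupiter, Mars, Earth → Venus (runs backward through the planets Mercury→Neptune).
Combining the parts gives {39 28 Sat Venus}.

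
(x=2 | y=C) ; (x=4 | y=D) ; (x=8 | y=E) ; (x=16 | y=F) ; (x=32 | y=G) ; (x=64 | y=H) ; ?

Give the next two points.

(x=128 | y=I), (x=256 | y=J)

X: ×2 each step, so 2, 4, 8, 16, 32, 64 → 128 → 256.
Y: C, D, E, F, G, H → I → J (letters move forward 1 place in the alphabet).
So the next two points are (x=128 | y=I) and (x=256 | y=J).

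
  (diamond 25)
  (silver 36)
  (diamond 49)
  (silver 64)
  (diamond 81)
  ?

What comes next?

(silver 100)

Rank — alternates diamond ↔ silver: diamond, silver, diamond, silver, diamond → silver.
Second coordinate — perfect squares: 5², 6², 7², …: 25, 36, 49, 64, 81 → 100.
Putting it together: (silver 100).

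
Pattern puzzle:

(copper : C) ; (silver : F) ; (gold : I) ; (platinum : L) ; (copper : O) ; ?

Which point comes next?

(silver : R)

Metal: repeats copper → silver → gold → platinum; copper, silver, gold, platinum, copper → silver.
Letter: letters move forward 3 places in the alphabet; C, F, I, L, O → R.
So the next point is (silver : R).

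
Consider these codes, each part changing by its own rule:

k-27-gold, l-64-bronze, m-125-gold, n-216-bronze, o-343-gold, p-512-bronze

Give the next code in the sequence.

q-729-gold

Letter — letters move forward 1 place in the alphabet: k, l, m, n, o, p → q.
For the second component, perfect cubes: 3³, 4³, 5³, …: 27, 64, 125, 216, 343, 512 → 729.
Rank — alternates gold ↔ bronze: gold, bronze, gold, bronze, gold, bronze → gold.
Putting it together: q-729-gold.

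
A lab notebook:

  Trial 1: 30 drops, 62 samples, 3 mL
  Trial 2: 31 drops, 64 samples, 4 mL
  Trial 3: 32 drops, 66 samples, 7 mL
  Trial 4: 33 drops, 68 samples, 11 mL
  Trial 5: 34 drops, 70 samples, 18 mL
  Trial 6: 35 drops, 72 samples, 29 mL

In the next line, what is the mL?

ML goes 3, 4, 7, 11, 18, 29 → 47 (each term is the sum of the two before it).

47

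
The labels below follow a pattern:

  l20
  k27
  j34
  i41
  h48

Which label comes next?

g55

Letter: l, k, j, i, h → g (letters move back 1 place in the alphabet).
Second component: +7 each step, so 20, 27, 34, 41, 48 → 55.
Combining the parts gives g55.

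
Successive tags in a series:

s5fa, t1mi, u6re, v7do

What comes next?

w13ti

Letter: letters move forward 1 place in the alphabet; s, t, u, v → w.
For the second component, each term is the sum of the two before it: 5, 1, 6, 7 → 13.
Note goes fa, mi, re, do → ti (runs backward through the solfège scale do→ti).
Combining the parts gives w13ti.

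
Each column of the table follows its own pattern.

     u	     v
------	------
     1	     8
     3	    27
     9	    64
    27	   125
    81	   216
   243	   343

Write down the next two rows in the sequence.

Column u — ×3 each step: 1, 3, 9, 27, 81, 243 → 729 → 2187.
Column v: perfect cubes: 2³, 3³, 4³, …; 8, 27, 64, 125, 216, 343 → 512 → 729.
So the next two rows are 729  512 and 2187  729.

729  512; 2187  729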